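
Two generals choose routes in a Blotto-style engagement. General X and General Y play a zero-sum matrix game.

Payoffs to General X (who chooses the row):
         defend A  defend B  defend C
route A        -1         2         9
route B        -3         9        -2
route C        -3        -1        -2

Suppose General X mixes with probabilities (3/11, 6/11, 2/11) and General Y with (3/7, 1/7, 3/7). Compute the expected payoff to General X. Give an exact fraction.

Against (3/7, 1/7, 3/7), each row's expected payoff is route A: 26/7; route B: -6/7; route C: -16/7.
Taking the (3/11, 6/11, 2/11)-weighted average: (3/11)·(26/7) + (6/11)·(-6/7) + (2/11)·(-16/7) = 10/77.

10/77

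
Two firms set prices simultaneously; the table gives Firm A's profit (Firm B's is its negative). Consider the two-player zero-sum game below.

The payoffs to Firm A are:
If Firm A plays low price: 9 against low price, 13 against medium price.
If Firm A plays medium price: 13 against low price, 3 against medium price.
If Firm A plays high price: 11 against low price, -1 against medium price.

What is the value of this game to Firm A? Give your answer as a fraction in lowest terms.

71/7

Row high price is strictly dominated by row medium price, so Firm A never plays it.
The remaining 2×2 game on (low price, medium price) × (low price, medium price) has no saddle point. Let Firm A play low price with probability p; indifference gives 9p + 13(1−p) = 13p + 3(1−p), so p = 5/7.
Similarly Firm B's optimal q on low price is 5/7, and the value is 9·(5/7) + (13)·(2/7) = 71/7.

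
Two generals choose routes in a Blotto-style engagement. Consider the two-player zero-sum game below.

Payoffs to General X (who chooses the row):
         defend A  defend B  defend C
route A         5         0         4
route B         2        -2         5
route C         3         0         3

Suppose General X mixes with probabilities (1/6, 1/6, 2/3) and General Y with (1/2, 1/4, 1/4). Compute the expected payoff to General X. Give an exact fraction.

Against (1/2, 1/4, 1/4), each row's expected payoff is route A: 7/2; route B: 7/4; route C: 9/4.
Taking the (1/6, 1/6, 2/3)-weighted average: (1/6)·(7/2) + (1/6)·(7/4) + (2/3)·(9/4) = 19/8.

19/8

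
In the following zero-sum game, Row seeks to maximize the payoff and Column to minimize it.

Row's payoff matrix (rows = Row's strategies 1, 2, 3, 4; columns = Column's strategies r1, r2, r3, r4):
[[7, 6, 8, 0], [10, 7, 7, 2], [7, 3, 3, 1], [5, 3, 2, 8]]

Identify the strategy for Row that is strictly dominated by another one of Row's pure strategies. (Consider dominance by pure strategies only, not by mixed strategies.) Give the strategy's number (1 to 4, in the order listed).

3

Compare 3 with 2: 10 > 7, 7 > 3, 7 > 3, 2 > 1.
So 2 strictly dominates 3 for Row; 3 is strictly dominated.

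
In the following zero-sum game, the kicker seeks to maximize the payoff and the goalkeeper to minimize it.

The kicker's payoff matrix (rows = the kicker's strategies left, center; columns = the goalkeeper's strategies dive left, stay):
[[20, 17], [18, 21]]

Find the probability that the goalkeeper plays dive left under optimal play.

2/3

Row minima are 17 and 18, so the kicker's maximin is 18; column maxima are 20 and 21, so the goalkeeper's minimax is 20. These differ, so the equilibrium is in mixed strategies.
Let the goalkeeper play dive left with probability q. The kicker is indifferent when 20q + 17(1−q) = 18q + 21(1−q), giving q = 2/3.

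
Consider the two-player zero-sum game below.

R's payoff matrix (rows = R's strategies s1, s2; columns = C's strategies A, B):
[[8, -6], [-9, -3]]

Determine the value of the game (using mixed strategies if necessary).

-39/10

Row minima are -6 and -9, so R's maximin is -6; column maxima are 8 and -3, so C's minimax is -3. These differ, so the equilibrium is in mixed strategies.
Let R play s1 with probability p. C is indifferent when 8p − 9(1−p) = −6p − 3(1−p), giving p = 3/10.
Let C play A with probability q. R is indifferent when 8q − 6(1−q) = −9q − 3(1−q), giving q = 3/20.
The value is 8·(3/20) + (-6)·(17/20) = -39/10.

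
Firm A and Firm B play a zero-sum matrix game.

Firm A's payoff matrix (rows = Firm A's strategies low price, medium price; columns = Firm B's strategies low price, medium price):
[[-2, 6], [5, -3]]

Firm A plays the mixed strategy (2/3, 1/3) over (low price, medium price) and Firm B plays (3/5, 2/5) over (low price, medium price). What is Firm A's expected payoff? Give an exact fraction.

Against (3/5, 2/5), each row's expected payoff is low price: 6/5; medium price: 9/5.
Taking the (2/3, 1/3)-weighted average: (2/3)·(6/5) + (1/3)·(9/5) = 7/5.

7/5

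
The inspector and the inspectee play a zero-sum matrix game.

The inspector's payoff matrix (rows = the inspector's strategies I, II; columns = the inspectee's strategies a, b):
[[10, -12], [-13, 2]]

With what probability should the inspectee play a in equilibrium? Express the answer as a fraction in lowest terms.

Row minima are -12 and -13, so the inspector's maximin is -12; column maxima are 10 and 2, so the inspectee's minimax is 2. These differ, so the equilibrium is in mixed strategies.
Let the inspectee play a with probability q. The inspector is indifferent when 10q − 12(1−q) = −13q + 2(1−q), giving q = 14/37.

14/37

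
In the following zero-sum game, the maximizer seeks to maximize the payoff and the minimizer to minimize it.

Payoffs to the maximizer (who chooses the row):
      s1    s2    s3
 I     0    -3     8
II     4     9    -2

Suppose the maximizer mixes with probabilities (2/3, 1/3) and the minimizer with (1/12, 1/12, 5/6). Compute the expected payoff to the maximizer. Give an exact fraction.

49/12

Against (1/12, 1/12, 5/6), each row's expected payoff is I: 77/12; II: -7/12.
Taking the (2/3, 1/3)-weighted average: (2/3)·(77/12) + (1/3)·(-7/12) = 49/12.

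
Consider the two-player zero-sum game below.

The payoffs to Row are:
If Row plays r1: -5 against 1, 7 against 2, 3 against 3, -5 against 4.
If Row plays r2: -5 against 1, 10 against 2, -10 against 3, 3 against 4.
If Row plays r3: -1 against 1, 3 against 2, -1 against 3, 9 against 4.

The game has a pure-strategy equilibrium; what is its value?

-1

Row minima: -5, -10, -1 → Row's maximin is -1.
Column maxima: -1, 10, 3, 9 → Column's minimax is -1.
They coincide at (r3, 1), so the value is -1.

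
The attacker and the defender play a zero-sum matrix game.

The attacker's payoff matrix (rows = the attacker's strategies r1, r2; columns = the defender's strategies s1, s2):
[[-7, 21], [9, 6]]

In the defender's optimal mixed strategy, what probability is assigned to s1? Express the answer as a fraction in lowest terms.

15/31

Row minima are -7 and 6, so the attacker's maximin is 6; column maxima are 9 and 21, so the defender's minimax is 9. These differ, so the equilibrium is in mixed strategies.
Let the defender play s1 with probability q. The attacker is indifferent when −7q + 21(1−q) = 9q + 6(1−q), giving q = 15/31.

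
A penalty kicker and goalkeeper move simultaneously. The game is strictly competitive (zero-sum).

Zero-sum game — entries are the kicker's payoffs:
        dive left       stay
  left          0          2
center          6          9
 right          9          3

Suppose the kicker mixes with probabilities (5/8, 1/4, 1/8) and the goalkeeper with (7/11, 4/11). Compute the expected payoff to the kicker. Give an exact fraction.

271/88

Against (7/11, 4/11), each row's expected payoff is left: 8/11; center: 78/11; right: 75/11.
Taking the (5/8, 1/4, 1/8)-weighted average: (5/8)·(8/11) + (1/4)·(78/11) + (1/8)·(75/11) = 271/88.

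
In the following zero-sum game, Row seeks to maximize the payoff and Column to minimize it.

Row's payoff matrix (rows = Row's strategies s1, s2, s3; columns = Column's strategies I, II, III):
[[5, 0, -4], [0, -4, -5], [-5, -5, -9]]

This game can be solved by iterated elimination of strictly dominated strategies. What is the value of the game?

-4

Row s3 is strictly dominated by row s1 (5>-5, 0>-5, -4>-9); eliminate s3.
Row s2 is strictly dominated by row s1 (5>0, 0>-4, -4>-5); eliminate s2.
Column I is strictly dominated by II for Column (0<5); eliminate I.
Column II is strictly dominated by III for Column (-4<0); eliminate II.
Only (s1, III) remains, with payoff -4.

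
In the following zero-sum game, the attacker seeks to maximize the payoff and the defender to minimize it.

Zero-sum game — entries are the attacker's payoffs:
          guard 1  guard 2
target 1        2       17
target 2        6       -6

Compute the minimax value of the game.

38/9

Row minima are 2 and -6, so the attacker's maximin is 2; column maxima are 6 and 17, so the defender's minimax is 6. These differ, so the equilibrium is in mixed strategies.
Let the attacker play target 1 with probability p. The defender is indifferent when 2p + 6(1−p) = 17p − 6(1−p), giving p = 4/9.
Let the defender play guard 1 with probability q. The attacker is indifferent when 2q + 17(1−q) = 6q − 6(1−q), giving q = 23/27.
The value is 2·(23/27) + (17)·(4/27) = 38/9.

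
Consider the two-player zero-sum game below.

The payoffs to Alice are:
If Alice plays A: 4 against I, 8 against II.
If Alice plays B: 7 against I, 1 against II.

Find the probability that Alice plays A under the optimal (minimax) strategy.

3/5

Row minima are 4 and 1, so Alice's maximin is 4; column maxima are 7 and 8, so Bob's minimax is 7. These differ, so the equilibrium is in mixed strategies.
Let Alice play A with probability p. Bob is indifferent when 4p + 7(1−p) = 8p + (1−p), giving p = 3/5.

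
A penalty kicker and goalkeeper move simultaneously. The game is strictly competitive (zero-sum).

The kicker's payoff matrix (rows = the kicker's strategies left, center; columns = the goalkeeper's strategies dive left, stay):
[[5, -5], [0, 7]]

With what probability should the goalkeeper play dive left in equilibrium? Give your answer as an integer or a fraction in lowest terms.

12/17

Row minima are -5 and 0, so the kicker's maximin is 0; column maxima are 5 and 7, so the goalkeeper's minimax is 5. These differ, so the equilibrium is in mixed strategies.
Let the goalkeeper play dive left with probability q. The kicker is indifferent when 5q − 5(1−q) = 7(1−q), giving q = 12/17.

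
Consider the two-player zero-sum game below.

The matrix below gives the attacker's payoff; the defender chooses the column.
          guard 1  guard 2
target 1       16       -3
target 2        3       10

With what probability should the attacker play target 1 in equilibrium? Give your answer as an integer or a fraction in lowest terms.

Row minima are -3 and 3, so the attacker's maximin is 3; column maxima are 16 and 10, so the defender's minimax is 10. These differ, so the equilibrium is in mixed strategies.
Let the attacker play target 1 with probability p. The defender is indifferent when 16p + 3(1−p) = −3p + 10(1−p), giving p = 7/26.

7/26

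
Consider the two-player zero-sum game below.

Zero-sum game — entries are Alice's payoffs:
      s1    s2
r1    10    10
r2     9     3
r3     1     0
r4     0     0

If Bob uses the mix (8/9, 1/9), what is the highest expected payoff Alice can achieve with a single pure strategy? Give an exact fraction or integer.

r1: (10)·(8/9) + (10)·(1/9) = 10.
r2: (9)·(8/9) + (3)·(1/9) = 25/3.
r3: (1)·(8/9) + (0)·(1/9) = 8/9.
r4: (0)·(8/9) + (0)·(1/9) = 0.
The best pure response is r1 with expected payoff 10.

10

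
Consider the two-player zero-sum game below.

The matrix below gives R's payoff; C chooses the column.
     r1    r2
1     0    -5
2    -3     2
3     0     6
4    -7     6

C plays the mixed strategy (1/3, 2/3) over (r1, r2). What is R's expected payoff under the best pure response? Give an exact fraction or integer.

1: (0)·(1/3) + (-5)·(2/3) = -10/3.
2: (-3)·(1/3) + (2)·(2/3) = 1/3.
3: (0)·(1/3) + (6)·(2/3) = 4.
4: (-7)·(1/3) + (6)·(2/3) = 5/3.
The best pure response is 3 with expected payoff 4.

4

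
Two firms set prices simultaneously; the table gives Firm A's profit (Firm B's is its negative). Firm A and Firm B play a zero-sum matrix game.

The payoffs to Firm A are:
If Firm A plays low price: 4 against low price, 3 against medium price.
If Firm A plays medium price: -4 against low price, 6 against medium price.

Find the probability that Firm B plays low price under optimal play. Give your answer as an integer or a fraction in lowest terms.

Row minima are 3 and -4, so Firm A's maximin is 3; column maxima are 4 and 6, so Firm B's minimax is 4. These differ, so the equilibrium is in mixed strategies.
Let Firm B play low price with probability q. Firm A is indifferent when 4q + 3(1−q) = −4q + 6(1−q), giving q = 3/11.

3/11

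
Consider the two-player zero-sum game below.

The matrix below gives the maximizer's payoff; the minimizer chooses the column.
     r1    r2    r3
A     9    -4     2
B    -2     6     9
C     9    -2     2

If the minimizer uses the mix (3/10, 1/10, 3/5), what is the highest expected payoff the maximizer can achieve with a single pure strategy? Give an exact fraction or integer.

27/5

A: (9)·(3/10) + (-4)·(1/10) + (2)·(3/5) = 7/2.
B: (-2)·(3/10) + (6)·(1/10) + (9)·(3/5) = 27/5.
C: (9)·(3/10) + (-2)·(1/10) + (2)·(3/5) = 37/10.
The best pure response is B with expected payoff 27/5.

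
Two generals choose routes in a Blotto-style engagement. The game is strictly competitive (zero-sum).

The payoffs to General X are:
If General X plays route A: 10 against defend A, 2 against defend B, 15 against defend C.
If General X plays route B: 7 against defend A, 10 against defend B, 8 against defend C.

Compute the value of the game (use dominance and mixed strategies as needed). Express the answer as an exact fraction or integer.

Column defend C is strictly dominated by defend A for General Y (it gives General X more in every row).
The remaining 2×2 game on (route A, route B) × (defend A, defend B) has no saddle point. Let General X play route A with probability p; indifference gives 10p + 7(1−p) = 2p + 10(1−p), so p = 3/11.
Similarly General Y's optimal q on defend A is 8/11, and the value is 10·(8/11) + (2)·(3/11) = 86/11.

86/11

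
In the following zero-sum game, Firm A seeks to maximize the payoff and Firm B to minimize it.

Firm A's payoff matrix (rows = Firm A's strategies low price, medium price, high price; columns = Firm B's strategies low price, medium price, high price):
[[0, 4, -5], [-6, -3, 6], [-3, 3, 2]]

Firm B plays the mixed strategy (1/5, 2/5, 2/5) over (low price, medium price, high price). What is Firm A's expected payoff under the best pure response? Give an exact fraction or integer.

7/5

low price: (0)·(1/5) + (4)·(2/5) + (-5)·(2/5) = -2/5.
medium price: (-6)·(1/5) + (-3)·(2/5) + (6)·(2/5) = 0.
high price: (-3)·(1/5) + (3)·(2/5) + (2)·(2/5) = 7/5.
The best pure response is high price with expected payoff 7/5.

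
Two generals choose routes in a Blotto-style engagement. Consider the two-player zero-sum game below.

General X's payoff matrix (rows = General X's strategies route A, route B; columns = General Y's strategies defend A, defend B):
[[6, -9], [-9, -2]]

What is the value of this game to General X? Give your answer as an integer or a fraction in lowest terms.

-93/22

Row minima are -9 and -9, so General X's maximin is -9; column maxima are 6 and -2, so General Y's minimax is -2. These differ, so the equilibrium is in mixed strategies.
Let General X play route A with probability p. General Y is indifferent when 6p − 9(1−p) = −9p − 2(1−p), giving p = 7/22.
Let General Y play defend A with probability q. General X is indifferent when 6q − 9(1−q) = −9q − 2(1−q), giving q = 7/22.
The value is 6·(7/22) + (-9)·(15/22) = -93/22.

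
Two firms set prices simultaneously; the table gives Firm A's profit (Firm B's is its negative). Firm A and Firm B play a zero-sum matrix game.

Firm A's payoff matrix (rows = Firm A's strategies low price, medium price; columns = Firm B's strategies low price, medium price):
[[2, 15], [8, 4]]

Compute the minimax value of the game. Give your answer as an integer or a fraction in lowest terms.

112/17

Row minima are 2 and 4, so Firm A's maximin is 4; column maxima are 8 and 15, so Firm B's minimax is 8. These differ, so the equilibrium is in mixed strategies.
Let Firm A play low price with probability p. Firm B is indifferent when 2p + 8(1−p) = 15p + 4(1−p), giving p = 4/17.
Let Firm B play low price with probability q. Firm A is indifferent when 2q + 15(1−q) = 8q + 4(1−q), giving q = 11/17.
The value is 2·(11/17) + (15)·(6/17) = 112/17.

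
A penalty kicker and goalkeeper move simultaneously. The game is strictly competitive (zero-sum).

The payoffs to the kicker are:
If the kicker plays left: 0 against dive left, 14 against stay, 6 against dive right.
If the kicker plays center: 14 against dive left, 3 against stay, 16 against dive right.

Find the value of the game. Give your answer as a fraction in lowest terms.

196/25

Column dive right is strictly dominated by dive left for the goalkeeper (it gives the kicker more in every row).
The remaining 2×2 game on (left, center) × (dive left, stay) has no saddle point. Let the kicker play left with probability p; indifference gives 14(1−p) = 14p + 3(1−p), so p = 11/25.
Similarly the goalkeeper's optimal q on dive left is 11/25, and the value is 0·(11/25) + (14)·(14/25) = 196/25.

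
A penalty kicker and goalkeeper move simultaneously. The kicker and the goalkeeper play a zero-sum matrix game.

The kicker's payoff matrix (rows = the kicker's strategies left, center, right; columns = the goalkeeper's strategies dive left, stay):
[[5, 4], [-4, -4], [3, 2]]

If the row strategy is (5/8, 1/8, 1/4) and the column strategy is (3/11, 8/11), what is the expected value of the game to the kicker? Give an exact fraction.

241/88

Against (3/11, 8/11), each row's expected payoff is left: 47/11; center: -4; right: 25/11.
Taking the (5/8, 1/8, 1/4)-weighted average: (5/8)·(47/11) + (1/8)·(-4) + (1/4)·(25/11) = 241/88.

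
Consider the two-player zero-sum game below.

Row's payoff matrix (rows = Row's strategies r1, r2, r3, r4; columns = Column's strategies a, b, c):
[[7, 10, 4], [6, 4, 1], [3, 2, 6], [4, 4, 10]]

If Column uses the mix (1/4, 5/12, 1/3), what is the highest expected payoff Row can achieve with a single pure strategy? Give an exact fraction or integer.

r1: (7)·(1/4) + (10)·(5/12) + (4)·(1/3) = 29/4.
r2: (6)·(1/4) + (4)·(5/12) + (1)·(1/3) = 7/2.
r3: (3)·(1/4) + (2)·(5/12) + (6)·(1/3) = 43/12.
r4: (4)·(1/4) + (4)·(5/12) + (10)·(1/3) = 6.
The best pure response is r1 with expected payoff 29/4.

29/4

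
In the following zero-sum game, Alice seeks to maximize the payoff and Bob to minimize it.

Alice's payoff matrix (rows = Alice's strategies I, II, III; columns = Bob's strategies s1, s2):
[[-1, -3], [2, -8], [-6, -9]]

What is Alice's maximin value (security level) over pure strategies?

The worst-case payoff for each row is I: -3, II: -8, III: -9.
The best of these is -3.

-3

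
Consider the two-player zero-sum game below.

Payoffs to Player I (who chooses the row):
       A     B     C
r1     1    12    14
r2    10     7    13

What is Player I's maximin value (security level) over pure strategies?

The worst-case payoff for each row is r1: 1, r2: 7.
The best of these is 7.

7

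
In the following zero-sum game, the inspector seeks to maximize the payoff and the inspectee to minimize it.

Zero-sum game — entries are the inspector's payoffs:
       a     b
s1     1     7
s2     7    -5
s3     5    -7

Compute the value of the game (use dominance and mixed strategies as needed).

Row s3 is strictly dominated by row s2, so the inspector never plays it.
The remaining 2×2 game on (s1, s2) × (a, b) has no saddle point. Let the inspector play s1 with probability p; indifference gives p + 7(1−p) = 7p − 5(1−p), so p = 2/3.
Similarly the inspectee's optimal q on a is 2/3, and the value is 1·(2/3) + (7)·(1/3) = 3.

3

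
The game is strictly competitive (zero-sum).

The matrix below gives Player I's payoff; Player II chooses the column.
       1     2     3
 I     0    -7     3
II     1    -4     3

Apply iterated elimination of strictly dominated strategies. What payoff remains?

Column 3 is strictly dominated by 1 for Player II (0<3, 1<3); eliminate 3.
Row I is strictly dominated by row II (1>0, -4>-7); eliminate I.
Column 1 is strictly dominated by 2 for Player II (-4<1); eliminate 1.
Only (II, 2) remains, with payoff -4.

-4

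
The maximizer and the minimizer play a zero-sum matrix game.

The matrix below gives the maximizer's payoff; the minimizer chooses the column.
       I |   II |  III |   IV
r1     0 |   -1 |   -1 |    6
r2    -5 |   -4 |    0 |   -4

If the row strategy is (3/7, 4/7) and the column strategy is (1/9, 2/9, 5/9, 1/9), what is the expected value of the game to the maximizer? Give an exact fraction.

Against (1/9, 2/9, 5/9, 1/9), each row's expected payoff is r1: -1/9; r2: -17/9.
Taking the (3/7, 4/7)-weighted average: (3/7)·(-1/9) + (4/7)·(-17/9) = -71/63.

-71/63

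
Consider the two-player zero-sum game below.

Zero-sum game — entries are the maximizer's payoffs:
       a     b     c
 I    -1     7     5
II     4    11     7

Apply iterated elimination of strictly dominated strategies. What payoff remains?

4

Column c is strictly dominated by a for the minimizer (-1<5, 4<7); eliminate c.
Row I is strictly dominated by row II (4>-1, 11>7); eliminate I.
Column b is strictly dominated by a for the minimizer (4<11); eliminate b.
Only (II, a) remains, with payoff 4.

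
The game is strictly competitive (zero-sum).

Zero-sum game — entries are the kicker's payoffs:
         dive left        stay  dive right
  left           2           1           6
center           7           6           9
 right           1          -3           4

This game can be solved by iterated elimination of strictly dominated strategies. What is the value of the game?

Column dive left is strictly dominated by stay for the goalkeeper (1<2, 6<7, -3<1); eliminate dive left.
Column dive right is strictly dominated by stay for the goalkeeper (1<6, 6<9, -3<4); eliminate dive right.
Row left is strictly dominated by row center (6>1); eliminate left.
Row right is strictly dominated by row center (6>-3); eliminate right.
Only (center, stay) remains, with payoff 6.

6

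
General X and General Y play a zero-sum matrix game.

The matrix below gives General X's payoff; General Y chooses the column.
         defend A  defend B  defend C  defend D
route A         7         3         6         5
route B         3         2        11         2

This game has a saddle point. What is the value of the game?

Row minima: 3, 2 → General X's maximin is 3.
Column maxima: 7, 3, 11, 5 → General Y's minimax is 3.
They coincide at (route A, defend B), so the value is 3.

3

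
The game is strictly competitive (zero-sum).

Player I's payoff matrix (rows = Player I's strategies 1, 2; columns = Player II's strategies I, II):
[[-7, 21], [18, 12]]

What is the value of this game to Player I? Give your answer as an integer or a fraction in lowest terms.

Row minima are -7 and 12, so Player I's maximin is 12; column maxima are 18 and 21, so Player II's minimax is 18. These differ, so the equilibrium is in mixed strategies.
Let Player I play 1 with probability p. Player II is indifferent when −7p + 18(1−p) = 21p + 12(1−p), giving p = 3/17.
Let Player II play I with probability q. Player I is indifferent when −7q + 21(1−q) = 18q + 12(1−q), giving q = 9/34.
The value is -7·(9/34) + (21)·(25/34) = 231/17.

231/17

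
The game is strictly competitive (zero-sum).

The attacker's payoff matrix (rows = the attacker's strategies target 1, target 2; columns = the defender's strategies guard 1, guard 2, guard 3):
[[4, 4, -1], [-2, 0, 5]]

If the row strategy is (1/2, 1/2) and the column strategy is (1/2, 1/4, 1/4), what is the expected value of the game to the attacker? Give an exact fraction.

Against (1/2, 1/4, 1/4), each row's expected payoff is target 1: 11/4; target 2: 1/4.
Taking the (1/2, 1/2)-weighted average: (1/2)·(11/4) + (1/2)·(1/4) = 3/2.

3/2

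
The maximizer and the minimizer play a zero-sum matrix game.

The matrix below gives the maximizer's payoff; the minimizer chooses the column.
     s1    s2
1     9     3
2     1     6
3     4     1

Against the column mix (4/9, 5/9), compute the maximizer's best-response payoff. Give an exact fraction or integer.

17/3

1: (9)·(4/9) + (3)·(5/9) = 17/3.
2: (1)·(4/9) + (6)·(5/9) = 34/9.
3: (4)·(4/9) + (1)·(5/9) = 7/3.
The best pure response is 1 with expected payoff 17/3.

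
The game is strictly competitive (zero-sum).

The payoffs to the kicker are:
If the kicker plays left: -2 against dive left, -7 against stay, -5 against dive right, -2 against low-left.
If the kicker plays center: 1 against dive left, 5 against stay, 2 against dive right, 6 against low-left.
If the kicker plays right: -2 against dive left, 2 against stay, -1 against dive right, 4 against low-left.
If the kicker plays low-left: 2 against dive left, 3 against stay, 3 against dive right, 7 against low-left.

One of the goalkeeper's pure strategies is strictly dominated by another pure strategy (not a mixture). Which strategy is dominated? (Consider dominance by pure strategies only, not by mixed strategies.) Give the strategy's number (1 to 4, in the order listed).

4

The goalkeeper prefers columns that give the kicker less. Compare low-left with stay: -7 < -2, 5 < 6, 2 < 4, 3 < 7.
So stay strictly dominates low-left for the goalkeeper; low-left is strictly dominated.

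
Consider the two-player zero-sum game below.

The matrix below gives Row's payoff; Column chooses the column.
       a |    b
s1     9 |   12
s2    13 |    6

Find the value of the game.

51/5

Row minima are 9 and 6, so Row's maximin is 9; column maxima are 13 and 12, so Column's minimax is 12. These differ, so the equilibrium is in mixed strategies.
Let Row play s1 with probability p. Column is indifferent when 9p + 13(1−p) = 12p + 6(1−p), giving p = 7/10.
Let Column play a with probability q. Row is indifferent when 9q + 12(1−q) = 13q + 6(1−q), giving q = 3/5.
The value is 9·(3/5) + (12)·(2/5) = 51/5.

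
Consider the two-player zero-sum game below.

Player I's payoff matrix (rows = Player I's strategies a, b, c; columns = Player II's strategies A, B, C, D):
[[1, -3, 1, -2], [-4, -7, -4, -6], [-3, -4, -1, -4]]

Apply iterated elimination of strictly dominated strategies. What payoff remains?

-3

Column A is strictly dominated by B for Player II (-3<1, -7<-4, -4<-3); eliminate A.
Row b is strictly dominated by row a (-3>-7, 1>-4, -2>-6); eliminate b.
Column C is strictly dominated by B for Player II (-3<1, -4<-1); eliminate C.
Row c is strictly dominated by row a (-3>-4, -2>-4); eliminate c.
Column D is strictly dominated by B for Player II (-3<-2); eliminate D.
Only (a, B) remains, with payoff -3.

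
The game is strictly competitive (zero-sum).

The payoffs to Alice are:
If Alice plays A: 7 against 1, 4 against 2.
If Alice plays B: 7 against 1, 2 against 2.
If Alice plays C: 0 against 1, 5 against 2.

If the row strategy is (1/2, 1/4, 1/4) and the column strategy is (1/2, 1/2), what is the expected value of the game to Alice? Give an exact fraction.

Against (1/2, 1/2), each row's expected payoff is A: 11/2; B: 9/2; C: 5/2.
Taking the (1/2, 1/4, 1/4)-weighted average: (1/2)·(11/2) + (1/4)·(9/2) + (1/4)·(5/2) = 9/2.

9/2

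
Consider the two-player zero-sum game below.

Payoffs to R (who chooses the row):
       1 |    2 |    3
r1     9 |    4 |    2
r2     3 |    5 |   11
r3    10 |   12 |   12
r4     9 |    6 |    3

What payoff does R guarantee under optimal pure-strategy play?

Row minima: 2, 3, 10, 3 → R's maximin is 10.
Column maxima: 10, 12, 12 → C's minimax is 10.
They coincide at (r3, 1), so the value is 10.

10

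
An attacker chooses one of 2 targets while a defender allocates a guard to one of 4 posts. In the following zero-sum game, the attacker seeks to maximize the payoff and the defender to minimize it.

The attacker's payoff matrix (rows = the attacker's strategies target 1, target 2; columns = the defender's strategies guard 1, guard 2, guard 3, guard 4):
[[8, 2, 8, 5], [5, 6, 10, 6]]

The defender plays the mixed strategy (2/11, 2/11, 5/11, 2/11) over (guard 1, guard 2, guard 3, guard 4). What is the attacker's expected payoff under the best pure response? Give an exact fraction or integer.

84/11

target 1: (8)·(2/11) + (2)·(2/11) + (8)·(5/11) + (5)·(2/11) = 70/11.
target 2: (5)·(2/11) + (6)·(2/11) + (10)·(5/11) + (6)·(2/11) = 84/11.
The best pure response is target 2 with expected payoff 84/11.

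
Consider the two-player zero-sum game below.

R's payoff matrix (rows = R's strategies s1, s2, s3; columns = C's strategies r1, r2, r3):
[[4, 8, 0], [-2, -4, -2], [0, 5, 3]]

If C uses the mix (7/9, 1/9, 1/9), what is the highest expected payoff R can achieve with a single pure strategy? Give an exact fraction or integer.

4

s1: (4)·(7/9) + (8)·(1/9) + (0)·(1/9) = 4.
s2: (-2)·(7/9) + (-4)·(1/9) + (-2)·(1/9) = -20/9.
s3: (0)·(7/9) + (5)·(1/9) + (3)·(1/9) = 8/9.
The best pure response is s1 with expected payoff 4.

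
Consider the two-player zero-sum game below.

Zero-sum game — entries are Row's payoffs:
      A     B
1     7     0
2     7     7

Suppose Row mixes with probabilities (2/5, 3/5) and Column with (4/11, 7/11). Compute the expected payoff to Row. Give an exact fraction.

Against (4/11, 7/11), each row's expected payoff is 1: 28/11; 2: 7.
Taking the (2/5, 3/5)-weighted average: (2/5)·(28/11) + (3/5)·(7) = 287/55.

287/55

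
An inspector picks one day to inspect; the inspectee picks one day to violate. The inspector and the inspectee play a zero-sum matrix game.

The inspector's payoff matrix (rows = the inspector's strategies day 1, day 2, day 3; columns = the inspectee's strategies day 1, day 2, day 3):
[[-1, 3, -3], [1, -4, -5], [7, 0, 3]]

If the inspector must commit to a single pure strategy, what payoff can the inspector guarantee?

0

The worst-case payoff for each row is day 1: -3, day 2: -5, day 3: 0.
The best of these is 0.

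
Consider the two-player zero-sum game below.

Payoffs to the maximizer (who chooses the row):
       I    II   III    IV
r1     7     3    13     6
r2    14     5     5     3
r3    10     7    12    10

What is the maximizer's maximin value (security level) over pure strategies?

The worst-case payoff for each row is r1: 3, r2: 3, r3: 7.
The best of these is 7.

7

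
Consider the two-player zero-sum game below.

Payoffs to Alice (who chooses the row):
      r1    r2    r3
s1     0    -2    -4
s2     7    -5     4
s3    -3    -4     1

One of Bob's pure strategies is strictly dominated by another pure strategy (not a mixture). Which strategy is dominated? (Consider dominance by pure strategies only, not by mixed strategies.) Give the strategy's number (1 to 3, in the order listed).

1

Bob prefers columns that give Alice less. Compare r1 with r2: -2 < 0, -5 < 7, -4 < -3.
So r2 strictly dominates r1 for Bob; r1 is strictly dominated.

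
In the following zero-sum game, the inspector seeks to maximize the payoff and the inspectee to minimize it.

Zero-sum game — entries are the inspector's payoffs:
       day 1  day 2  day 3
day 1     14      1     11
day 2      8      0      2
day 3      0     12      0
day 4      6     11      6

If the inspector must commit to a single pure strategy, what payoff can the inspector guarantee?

6

The worst-case payoff for each row is day 1: 1, day 2: 0, day 3: 0, day 4: 6.
The best of these is 6.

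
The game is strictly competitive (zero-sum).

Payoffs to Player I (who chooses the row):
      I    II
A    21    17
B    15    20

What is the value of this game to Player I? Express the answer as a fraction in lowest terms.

Row minima are 17 and 15, so Player I's maximin is 17; column maxima are 21 and 20, so Player II's minimax is 20. These differ, so the equilibrium is in mixed strategies.
Let Player I play A with probability p. Player II is indifferent when 21p + 15(1−p) = 17p + 20(1−p), giving p = 5/9.
Let Player II play I with probability q. Player I is indifferent when 21q + 17(1−q) = 15q + 20(1−q), giving q = 1/3.
The value is 21·(1/3) + (17)·(2/3) = 55/3.

55/3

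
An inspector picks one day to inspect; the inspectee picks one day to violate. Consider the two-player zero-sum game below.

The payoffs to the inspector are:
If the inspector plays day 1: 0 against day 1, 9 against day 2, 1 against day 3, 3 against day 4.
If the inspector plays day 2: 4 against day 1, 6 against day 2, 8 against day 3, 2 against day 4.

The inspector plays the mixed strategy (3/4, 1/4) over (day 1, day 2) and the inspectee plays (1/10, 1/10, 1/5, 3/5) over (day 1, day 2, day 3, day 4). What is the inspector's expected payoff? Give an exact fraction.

Against (1/10, 1/10, 1/5, 3/5), each row's expected payoff is day 1: 29/10; day 2: 19/5.
Taking the (3/4, 1/4)-weighted average: (3/4)·(29/10) + (1/4)·(19/5) = 25/8.

25/8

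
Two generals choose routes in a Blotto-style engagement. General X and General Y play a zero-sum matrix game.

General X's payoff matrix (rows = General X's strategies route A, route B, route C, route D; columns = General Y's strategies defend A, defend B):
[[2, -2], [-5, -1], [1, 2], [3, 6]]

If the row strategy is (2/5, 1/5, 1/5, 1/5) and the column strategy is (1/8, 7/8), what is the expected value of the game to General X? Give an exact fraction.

3/5

Against (1/8, 7/8), each row's expected payoff is route A: -3/2; route B: -3/2; route C: 15/8; route D: 45/8.
Taking the (2/5, 1/5, 1/5, 1/5)-weighted average: (2/5)·(-3/2) + (1/5)·(-3/2) + (1/5)·(15/8) + (1/5)·(45/8) = 3/5.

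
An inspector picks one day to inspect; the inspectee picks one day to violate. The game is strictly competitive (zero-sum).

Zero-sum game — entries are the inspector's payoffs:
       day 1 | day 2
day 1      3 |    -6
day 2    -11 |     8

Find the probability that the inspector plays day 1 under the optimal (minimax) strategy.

Row minima are -6 and -11, so the inspector's maximin is -6; column maxima are 3 and 8, so the inspectee's minimax is 3. These differ, so the equilibrium is in mixed strategies.
Let the inspector play day 1 with probability p. The inspectee is indifferent when 3p − 11(1−p) = −6p + 8(1−p), giving p = 19/28.

19/28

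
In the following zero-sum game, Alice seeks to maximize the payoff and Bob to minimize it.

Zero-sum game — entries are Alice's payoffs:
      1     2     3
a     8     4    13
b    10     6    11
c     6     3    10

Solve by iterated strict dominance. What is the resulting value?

Column 3 is strictly dominated by 1 for Bob (8<13, 10<11, 6<10); eliminate 3.
Row c is strictly dominated by row a (8>6, 4>3); eliminate c.
Row a is strictly dominated by row b (10>8, 6>4); eliminate a.
Column 1 is strictly dominated by 2 for Bob (6<10); eliminate 1.
Only (b, 2) remains, with payoff 6.

6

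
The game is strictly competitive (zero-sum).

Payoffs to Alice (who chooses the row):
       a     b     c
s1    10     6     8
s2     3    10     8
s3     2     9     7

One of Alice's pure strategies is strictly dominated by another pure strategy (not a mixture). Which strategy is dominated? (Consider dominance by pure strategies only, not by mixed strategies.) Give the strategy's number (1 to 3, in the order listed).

3

Compare s3 with s2: 3 > 2, 10 > 9, 8 > 7.
So s2 strictly dominates s3 for Alice; s3 is strictly dominated.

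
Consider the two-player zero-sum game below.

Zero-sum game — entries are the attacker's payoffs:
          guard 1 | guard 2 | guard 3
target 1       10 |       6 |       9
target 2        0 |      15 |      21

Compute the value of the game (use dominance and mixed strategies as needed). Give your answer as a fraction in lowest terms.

Column guard 3 is strictly dominated by guard 2 for the defender (it gives the attacker more in every row).
The remaining 2×2 game on (target 1, target 2) × (guard 1, guard 2) has no saddle point. Let the attacker play target 1 with probability p; indifference gives 10p = 6p + 15(1−p), so p = 15/19.
Similarly the defender's optimal q on guard 1 is 9/19, and the value is 10·(9/19) + (6)·(10/19) = 150/19.

150/19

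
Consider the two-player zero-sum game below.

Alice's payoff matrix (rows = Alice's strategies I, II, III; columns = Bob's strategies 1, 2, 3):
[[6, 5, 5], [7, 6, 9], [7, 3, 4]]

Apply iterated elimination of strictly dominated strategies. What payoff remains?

Row I is strictly dominated by row II (7>6, 6>5, 9>5); eliminate I.
Column 1 is strictly dominated by 2 for Bob (6<7, 3<7); eliminate 1.
Column 3 is strictly dominated by 2 for Bob (6<9, 3<4); eliminate 3.
Row III is strictly dominated by row II (6>3); eliminate III.
Only (II, 2) remains, with payoff 6.

6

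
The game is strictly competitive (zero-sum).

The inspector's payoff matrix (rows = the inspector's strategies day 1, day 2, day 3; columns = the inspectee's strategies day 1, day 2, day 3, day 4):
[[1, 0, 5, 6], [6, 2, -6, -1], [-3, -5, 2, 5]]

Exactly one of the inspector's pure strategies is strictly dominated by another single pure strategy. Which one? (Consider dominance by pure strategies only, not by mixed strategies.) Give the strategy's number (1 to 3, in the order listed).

Compare day 3 with day 1: 1 > -3, 0 > -5, 5 > 2, 6 > 5.
So day 1 strictly dominates day 3 for the inspector; day 3 is strictly dominated.

3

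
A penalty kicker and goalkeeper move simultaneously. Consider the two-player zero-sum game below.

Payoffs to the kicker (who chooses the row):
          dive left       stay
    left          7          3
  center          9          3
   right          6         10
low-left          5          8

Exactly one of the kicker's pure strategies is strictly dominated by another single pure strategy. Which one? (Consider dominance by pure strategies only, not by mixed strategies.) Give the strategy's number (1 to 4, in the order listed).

Compare low-left with right: 6 > 5, 10 > 8.
So right strictly dominates low-left for the kicker; low-left is strictly dominated.

4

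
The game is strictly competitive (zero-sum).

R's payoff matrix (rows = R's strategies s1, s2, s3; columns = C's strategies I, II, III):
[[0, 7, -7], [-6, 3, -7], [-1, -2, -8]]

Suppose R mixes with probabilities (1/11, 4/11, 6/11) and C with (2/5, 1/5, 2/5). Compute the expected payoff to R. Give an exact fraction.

-219/55

Against (2/5, 1/5, 2/5), each row's expected payoff is s1: -7/5; s2: -23/5; s3: -4.
Taking the (1/11, 4/11, 6/11)-weighted average: (1/11)·(-7/5) + (4/11)·(-23/5) + (6/11)·(-4) = -219/55.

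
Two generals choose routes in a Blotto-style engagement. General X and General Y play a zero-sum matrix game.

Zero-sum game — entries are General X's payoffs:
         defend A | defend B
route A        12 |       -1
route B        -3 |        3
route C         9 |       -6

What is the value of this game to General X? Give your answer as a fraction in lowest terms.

33/19

Row route C is strictly dominated by row route A, so General X never plays it.
The remaining 2×2 game on (route A, route B) × (defend A, defend B) has no saddle point. Let General X play route A with probability p; indifference gives 12p − 3(1−p) = −p + 3(1−p), so p = 6/19.
Similarly General Y's optimal q on defend A is 4/19, and the value is 12·(4/19) + (-1)·(15/19) = 33/19.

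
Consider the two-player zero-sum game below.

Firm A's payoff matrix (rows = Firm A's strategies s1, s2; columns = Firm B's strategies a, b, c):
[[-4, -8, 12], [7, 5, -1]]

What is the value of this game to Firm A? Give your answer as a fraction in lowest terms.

2

Column a is strictly dominated by b for Firm B (it gives Firm A more in every row).
The remaining 2×2 game on (s1, s2) × (b, c) has no saddle point. Let Firm A play s1 with probability p; indifference gives −8p + 5(1−p) = 12p − (1−p), so p = 3/13.
Similarly Firm B's optimal q on b is 1/2, and the value is -8·(1/2) + (12)·(1/2) = 2.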